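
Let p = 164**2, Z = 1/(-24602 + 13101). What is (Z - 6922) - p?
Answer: -388940819/11501 ≈ -33818.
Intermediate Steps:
Z = -1/11501 (Z = 1/(-11501) = -1/11501 ≈ -8.6949e-5)
p = 26896
(Z - 6922) - p = (-1/11501 - 6922) - 1*26896 = -79609923/11501 - 26896 = -388940819/11501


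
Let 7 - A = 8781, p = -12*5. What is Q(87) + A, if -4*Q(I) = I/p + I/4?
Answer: -351163/40 ≈ -8779.1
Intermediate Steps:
p = -60
Q(I) = -7*I/120 (Q(I) = -(I/(-60) + I/4)/4 = -(I*(-1/60) + I*(1/4))/4 = -(-I/60 + I/4)/4 = -7*I/120)
A = -8774 (A = 7 - 1*8781 = 7 - 8781 = -8774)
Q(87) + A = -7/120*87 - 8774 = -203/40 - 8774 = -351163/40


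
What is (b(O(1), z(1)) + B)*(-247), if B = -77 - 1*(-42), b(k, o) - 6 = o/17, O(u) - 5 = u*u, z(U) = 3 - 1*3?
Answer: 7163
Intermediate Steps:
z(U) = 0 (z(U) = 3 - 3 = 0)
O(u) = 5 + u**2 (O(u) = 5 + u*u = 5 + u**2)
b(k, o) = 6 + o/17
B = -35 (B = -77 + 42 = -35)
(b(O(1), z(1)) + B)*(-247) = ((6 + (1/17)*0) - 35)*(-247) = ((6 + 0) - 35)*(-247) = (6 - 35)*(-247) = -29*(-247) = 7163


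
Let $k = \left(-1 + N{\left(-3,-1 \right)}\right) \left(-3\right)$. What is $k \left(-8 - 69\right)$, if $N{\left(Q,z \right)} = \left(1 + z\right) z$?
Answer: $-231$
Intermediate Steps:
$N{\left(Q,z \right)} = z \left(1 + z\right)$
$k = 3$ ($k = \left(-1 - \left(1 - 1\right)\right) \left(-3\right) = \left(-1 - 0\right) \left(-3\right) = \left(-1 + 0\right) \left(-3\right) = \left(-1\right) \left(-3\right) = 3$)
$k \left(-8 - 69\right) = 3 \left(-8 - 69\right) = 3 \left(-77\right) = -231$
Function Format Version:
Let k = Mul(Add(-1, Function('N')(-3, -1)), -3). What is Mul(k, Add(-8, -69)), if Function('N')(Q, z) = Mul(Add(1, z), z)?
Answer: -231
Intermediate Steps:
Function('N')(Q, z) = Mul(z, Add(1, z))
k = 3 (k = Mul(Add(-1, Mul(-1, Add(1, -1))), -3) = Mul(Add(-1, Mul(-1, 0)), -3) = Mul(Add(-1, 0), -3) = Mul(-1, -3) = 3)
Mul(k, Add(-8, -69)) = Mul(3, Add(-8, -69)) = Mul(3, -77) = -231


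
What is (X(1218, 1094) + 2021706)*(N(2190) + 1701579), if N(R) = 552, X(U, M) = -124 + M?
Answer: 3442859522556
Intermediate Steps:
(X(1218, 1094) + 2021706)*(N(2190) + 1701579) = ((-124 + 1094) + 2021706)*(552 + 1701579) = (970 + 2021706)*1702131 = 2022676*1702131 = 3442859522556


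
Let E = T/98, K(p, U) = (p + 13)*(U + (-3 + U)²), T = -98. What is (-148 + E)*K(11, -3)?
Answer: -118008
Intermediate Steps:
K(p, U) = (13 + p)*(U + (-3 + U)²)
E = -1 (E = -98/98 = -98*1/98 = -1)
(-148 + E)*K(11, -3) = (-148 - 1)*(13*(-3) + 13*(-3 - 3)² - 3*11 + 11*(-3 - 3)²) = -149*(-39 + 13*(-6)² - 33 + 11*(-6)²) = -149*(-39 + 13*36 - 33 + 11*36) = -149*(-39 + 468 - 33 + 396) = -149*792 = -118008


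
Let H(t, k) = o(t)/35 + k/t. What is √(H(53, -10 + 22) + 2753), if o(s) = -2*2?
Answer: 3*√1052614185/1855 ≈ 52.470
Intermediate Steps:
o(s) = -4
H(t, k) = -4/35 + k/t
√(H(53, -10 + 22) + 2753) = √((-4/35 + (-10 + 22)/53) + 2753) = √((-4/35 + 12*(1/53)) + 2753) = √((-4/35 + 12/53) + 2753) = √(208/1855 + 2753) = √(5107023/1855) = 3*√1052614185/1855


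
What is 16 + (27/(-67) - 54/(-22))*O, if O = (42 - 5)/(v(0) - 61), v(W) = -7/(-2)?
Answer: 1244192/84755 ≈ 14.680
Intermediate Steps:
v(W) = 7/2 (v(W) = -7*(-1/2) = 7/2)
O = -74/115 (O = (42 - 5)/(7/2 - 61) = 37/(-115/2) = 37*(-2/115) = -74/115 ≈ -0.64348)
16 + (27/(-67) - 54/(-22))*O = 16 + (27/(-67) - 54/(-22))*(-74/115) = 16 + (27*(-1/67) - 54*(-1/22))*(-74/115) = 16 + (-27/67 + 27/11)*(-74/115) = 16 + (1512/737)*(-74/115) = 16 - 111888/84755 = 1244192/84755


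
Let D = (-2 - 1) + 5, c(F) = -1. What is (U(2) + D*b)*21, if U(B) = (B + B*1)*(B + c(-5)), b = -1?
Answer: 42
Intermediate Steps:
U(B) = 2*B*(-1 + B) (U(B) = (B + B*1)*(B - 1) = (B + B)*(-1 + B) = (2*B)*(-1 + B) = 2*B*(-1 + B))
D = 2 (D = -3 + 5 = 2)
(U(2) + D*b)*21 = (2*2*(-1 + 2) + 2*(-1))*21 = (2*2*1 - 2)*21 = (4 - 2)*21 = 2*21 = 42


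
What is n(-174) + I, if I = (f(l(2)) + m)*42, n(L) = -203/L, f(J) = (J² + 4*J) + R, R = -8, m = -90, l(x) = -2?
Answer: -25697/6 ≈ -4282.8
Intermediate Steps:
f(J) = -8 + J² + 4*J (f(J) = (J² + 4*J) - 8 = -8 + J² + 4*J)
I = -4284 (I = ((-8 + (-2)² + 4*(-2)) - 90)*42 = ((-8 + 4 - 8) - 90)*42 = (-12 - 90)*42 = -102*42 = -4284)
n(-174) + I = -203/(-174) - 4284 = -203*(-1/174) - 4284 = 7/6 - 4284 = -25697/6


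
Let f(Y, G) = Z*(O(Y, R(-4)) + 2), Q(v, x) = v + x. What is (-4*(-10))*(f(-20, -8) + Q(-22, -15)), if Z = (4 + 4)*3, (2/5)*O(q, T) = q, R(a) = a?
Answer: -47560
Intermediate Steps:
O(q, T) = 5*q/2
Z = 24 (Z = 8*3 = 24)
f(Y, G) = 48 + 60*Y (f(Y, G) = 24*(5*Y/2 + 2) = 24*(2 + 5*Y/2) = 48 + 60*Y)
(-4*(-10))*(f(-20, -8) + Q(-22, -15)) = (-4*(-10))*((48 + 60*(-20)) + (-22 - 15)) = 40*((48 - 1200) - 37) = 40*(-1152 - 37) = 40*(-1189) = -47560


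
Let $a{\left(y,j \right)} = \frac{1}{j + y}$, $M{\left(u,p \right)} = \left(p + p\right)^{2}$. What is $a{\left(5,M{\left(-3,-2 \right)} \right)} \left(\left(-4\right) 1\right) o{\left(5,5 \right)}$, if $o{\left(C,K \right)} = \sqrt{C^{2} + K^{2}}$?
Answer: $- \frac{20 \sqrt{2}}{21} \approx -1.3469$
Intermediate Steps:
$M{\left(u,p \right)} = 4 p^{2}$ ($M{\left(u,p \right)} = \left(2 p\right)^{2} = 4 p^{2}$)
$a{\left(5,M{\left(-3,-2 \right)} \right)} \left(\left(-4\right) 1\right) o{\left(5,5 \right)} = \frac{\left(-4\right) 1}{4 \left(-2\right)^{2} + 5} \sqrt{5^{2} + 5^{2}} = \frac{1}{4 \cdot 4 + 5} \left(-4\right) \sqrt{25 + 25} = \frac{1}{16 + 5} \left(-4\right) \sqrt{50} = \frac{1}{21} \left(-4\right) 5 \sqrt{2} = - \frac{4 \cdot 5 \sqrt{2}}{21} = - \frac{20 \sqrt{2}}{21}$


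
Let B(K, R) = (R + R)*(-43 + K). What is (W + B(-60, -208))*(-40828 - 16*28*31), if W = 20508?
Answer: -3466586896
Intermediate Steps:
B(K, R) = 2*R*(-43 + K) (B(K, R) = (2*R)*(-43 + K) = 2*R*(-43 + K))
(W + B(-60, -208))*(-40828 - 16*28*31) = (20508 + 2*(-208)*(-43 - 60))*(-40828 - 16*28*31) = (20508 + 2*(-208)*(-103))*(-40828 - 448*31) = (20508 + 42848)*(-40828 - 13888) = 63356*(-54716) = -3466586896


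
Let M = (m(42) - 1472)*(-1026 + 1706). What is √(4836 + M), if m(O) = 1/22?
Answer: 4*I*√7532954/11 ≈ 998.04*I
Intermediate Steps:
m(O) = 1/22
M = -11010220/11 (M = (1/22 - 1472)*(-1026 + 1706) = -32383/22*680 = -11010220/11 ≈ -1.0009e+6)
√(4836 + M) = √(4836 - 11010220/11) = √(-10957024/11) = 4*I*√7532954/11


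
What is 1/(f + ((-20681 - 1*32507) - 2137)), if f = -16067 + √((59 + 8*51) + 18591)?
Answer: -35696/2548399303 - √19058/5096798606 ≈ -1.4034e-5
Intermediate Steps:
f = -16067 + √19058 (f = -16067 + √((59 + 408) + 18591) = -16067 + √(467 + 18591) = -16067 + √19058 ≈ -15929.)
1/(f + ((-20681 - 1*32507) - 2137)) = 1/((-16067 + √19058) + ((-20681 - 1*32507) - 2137)) = 1/((-16067 + √19058) + ((-20681 - 32507) - 2137)) = 1/((-16067 + √19058) + (-53188 - 2137)) = 1/((-16067 + √19058) - 55325) = 1/(-71392 + √19058)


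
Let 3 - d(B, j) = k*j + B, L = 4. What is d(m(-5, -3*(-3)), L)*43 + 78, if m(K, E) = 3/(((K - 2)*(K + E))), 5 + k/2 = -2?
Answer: 73349/28 ≈ 2619.6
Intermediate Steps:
k = -14 (k = -10 + 2*(-2) = -10 - 4 = -14)
m(K, E) = 3/((-2 + K)*(E + K)) (m(K, E) = 3/(((-2 + K)*(E + K))) = 3*(1/((-2 + K)*(E + K))) = 3/((-2 + K)*(E + K)))
d(B, j) = 3 - B + 14*j (d(B, j) = 3 - (-14*j + B) = 3 - (B - 14*j) = 3 + (-B + 14*j) = 3 - B + 14*j)
d(m(-5, -3*(-3)), L)*43 + 78 = (3 - 3/((-5)² - (-6)*(-3) - 2*(-5) - 3*(-3)*(-5)) + 14*4)*43 + 78 = (3 - 3/(25 - 2*9 + 10 + 9*(-5)) + 56)*43 + 78 = (3 - 3/(25 - 18 + 10 - 45) + 56)*43 + 78 = (3 - 3/(-28) + 56)*43 + 78 = (3 - 3*(-1)/28 + 56)*43 + 78 = (3 - 1*(-3/28) + 56)*43 + 78 = (3 + 3/28 + 56)*43 + 78 = (1655/28)*43 + 78 = 71165/28 + 78 = 73349/28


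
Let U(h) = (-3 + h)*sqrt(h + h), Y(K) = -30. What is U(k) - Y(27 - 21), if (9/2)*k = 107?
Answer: 30 + 374*sqrt(107)/27 ≈ 173.28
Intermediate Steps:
k = 214/9 (k = (2/9)*107 = 214/9 ≈ 23.778)
U(h) = sqrt(2)*sqrt(h)*(-3 + h) (U(h) = (-3 + h)*sqrt(2*h) = (-3 + h)*(sqrt(2)*sqrt(h)) = sqrt(2)*sqrt(h)*(-3 + h))
U(k) - Y(27 - 21) = sqrt(2)*sqrt(214/9)*(-3 + 214/9) - 1*(-30) = sqrt(2)*(sqrt(214)/3)*(187/9) + 30 = 374*sqrt(107)/27 + 30 = 30 + 374*sqrt(107)/27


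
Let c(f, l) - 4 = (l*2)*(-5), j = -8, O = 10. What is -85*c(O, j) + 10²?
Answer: -7040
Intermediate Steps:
c(f, l) = 4 - 10*l (c(f, l) = 4 + (l*2)*(-5) = 4 + (2*l)*(-5) = 4 - 10*l)
-85*c(O, j) + 10² = -85*(4 - 10*(-8)) + 10² = -85*(4 + 80) + 100 = -85*84 + 100 = -7140 + 100 = -7040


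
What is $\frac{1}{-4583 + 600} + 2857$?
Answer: $\frac{11379430}{3983} \approx 2857.0$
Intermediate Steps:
$\frac{1}{-4583 + 600} + 2857 = \frac{1}{-3983} + 2857 = - \frac{1}{3983} + 2857 = \frac{11379430}{3983}$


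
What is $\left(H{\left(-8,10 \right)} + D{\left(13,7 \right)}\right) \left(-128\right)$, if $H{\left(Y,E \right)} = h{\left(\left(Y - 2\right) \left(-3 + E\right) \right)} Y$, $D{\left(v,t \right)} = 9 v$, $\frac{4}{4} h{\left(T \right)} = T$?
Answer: $-86656$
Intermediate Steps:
$h{\left(T \right)} = T$
$H{\left(Y,E \right)} = Y \left(-3 + E\right) \left(-2 + Y\right)$ ($H{\left(Y,E \right)} = \left(Y - 2\right) \left(-3 + E\right) Y = \left(-2 + Y\right) \left(-3 + E\right) Y = \left(-3 + E\right) \left(-2 + Y\right) Y = Y \left(-3 + E\right) \left(-2 + Y\right)$)
$\left(H{\left(-8,10 \right)} + D{\left(13,7 \right)}\right) \left(-128\right) = \left(- 8 \left(6 - -24 - 20 + 10 \left(-8\right)\right) + 9 \cdot 13\right) \left(-128\right) = \left(- 8 \left(6 + 24 - 20 - 80\right) + 117\right) \left(-128\right) = \left(\left(-8\right) \left(-70\right) + 117\right) \left(-128\right) = \left(560 + 117\right) \left(-128\right) = 677 \left(-128\right) = -86656$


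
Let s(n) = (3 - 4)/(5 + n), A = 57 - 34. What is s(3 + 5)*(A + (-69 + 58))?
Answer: -12/13 ≈ -0.92308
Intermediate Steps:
A = 23
s(n) = -1/(5 + n)
s(3 + 5)*(A + (-69 + 58)) = (-1/(5 + (3 + 5)))*(23 + (-69 + 58)) = (-1/(5 + 8))*(23 - 11) = -1/13*12 = -12/13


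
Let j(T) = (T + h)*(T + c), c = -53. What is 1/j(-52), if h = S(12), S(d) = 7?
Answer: 1/4725 ≈ 0.00021164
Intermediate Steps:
h = 7
j(T) = (-53 + T)*(7 + T) (j(T) = (T + 7)*(T - 53) = (7 + T)*(-53 + T) = (-53 + T)*(7 + T))
1/j(-52) = 1/(-371 + (-52)² - 46*(-52)) = 1/(-371 + 2704 + 2392) = 1/4725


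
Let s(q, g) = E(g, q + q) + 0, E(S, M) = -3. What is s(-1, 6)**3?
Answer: -27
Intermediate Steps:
s(q, g) = -3 (s(q, g) = -3 + 0 = -3)
s(-1, 6)**3 = (-3)**3 = -27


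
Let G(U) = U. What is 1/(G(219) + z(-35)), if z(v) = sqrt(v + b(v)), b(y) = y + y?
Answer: 73/16022 - I*sqrt(105)/48066 ≈ 0.0045562 - 0.00021319*I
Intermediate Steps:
b(y) = 2*y
z(v) = sqrt(3)*sqrt(v) (z(v) = sqrt(v + 2*v) = sqrt(3*v) = sqrt(3)*sqrt(v))
1/(G(219) + z(-35)) = 1/(219 + sqrt(3)*sqrt(-35)) = 1/(219 + sqrt(3)*(I*sqrt(35))) = 1/(219 + I*sqrt(105))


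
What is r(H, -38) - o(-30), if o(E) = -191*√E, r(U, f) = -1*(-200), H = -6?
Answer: 200 + 191*I*√30 ≈ 200.0 + 1046.2*I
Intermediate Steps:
r(U, f) = 200
r(H, -38) - o(-30) = 200 - (-191)*√(-30) = 200 - (-191)*I*√30 = 200 + 191*I*√30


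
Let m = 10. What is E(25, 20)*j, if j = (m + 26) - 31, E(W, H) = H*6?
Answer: 600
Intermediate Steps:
E(W, H) = 6*H
j = 5 (j = (10 + 26) - 31 = 36 - 31 = 5)
E(25, 20)*j = (6*20)*5 = 120*5 = 600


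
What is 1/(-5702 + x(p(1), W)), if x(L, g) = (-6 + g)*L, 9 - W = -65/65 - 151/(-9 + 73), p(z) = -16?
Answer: -4/23215 ≈ -0.00017230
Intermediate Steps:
W = 791/64 (W = 9 - (-65/65 - 151/(-9 + 73)) = 9 - (-65*1/65 - 151/64) = 9 - (-1 - 151*1/64) = 9 - (-1 - 151/64) = 9 - 1*(-215/64) = 9 + 215/64 = 791/64 ≈ 12.359)
x(L, g) = L*(-6 + g)
1/(-5702 + x(p(1), W)) = 1/(-5702 - 16*(-6 + 791/64)) = 1/(-5702 - 16*407/64) = 1/(-5702 - 407/4) = 1/(-23215/4) = -4/23215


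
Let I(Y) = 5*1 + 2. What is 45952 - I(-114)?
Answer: 45945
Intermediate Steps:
I(Y) = 7 (I(Y) = 5 + 2 = 7)
45952 - I(-114) = 45952 - 1*7 = 45952 - 7 = 45945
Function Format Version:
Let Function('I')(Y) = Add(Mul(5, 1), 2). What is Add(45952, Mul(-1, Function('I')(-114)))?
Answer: 45945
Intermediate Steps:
Function('I')(Y) = 7 (Function('I')(Y) = Add(5, 2) = 7)
Add(45952, Mul(-1, Function('I')(-114))) = Add(45952, Mul(-1, 7)) = Add(45952, -7) = 45945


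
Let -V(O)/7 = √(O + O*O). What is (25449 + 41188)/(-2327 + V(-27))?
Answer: -11928023/413887 + 1399377*√78/5380531 ≈ -26.523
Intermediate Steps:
V(O) = -7*√(O + O²) (V(O) = -7*√(O + O*O) = -7*√(O + O²))
(25449 + 41188)/(-2327 + V(-27)) = (25449 + 41188)/(-2327 - 7*3*√78) = 66637/(-2327 - 7*3*√78) = 66637/(-2327 - 21*√78)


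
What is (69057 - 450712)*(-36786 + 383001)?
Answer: -132134685825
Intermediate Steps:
(69057 - 450712)*(-36786 + 383001) = -381655*346215 = -132134685825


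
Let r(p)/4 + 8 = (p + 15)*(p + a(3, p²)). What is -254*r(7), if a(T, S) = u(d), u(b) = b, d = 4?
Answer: -237744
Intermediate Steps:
a(T, S) = 4
r(p) = -32 + 4*(4 + p)*(15 + p) (r(p) = -32 + 4*((p + 15)*(p + 4)) = -32 + 4*((15 + p)*(4 + p)) = -32 + 4*((4 + p)*(15 + p)) = -32 + 4*(4 + p)*(15 + p))
-254*r(7) = -254*(208 + 4*7² + 76*7) = -254*(208 + 4*49 + 532) = -254*(208 + 196 + 532) = -254*936 = -237744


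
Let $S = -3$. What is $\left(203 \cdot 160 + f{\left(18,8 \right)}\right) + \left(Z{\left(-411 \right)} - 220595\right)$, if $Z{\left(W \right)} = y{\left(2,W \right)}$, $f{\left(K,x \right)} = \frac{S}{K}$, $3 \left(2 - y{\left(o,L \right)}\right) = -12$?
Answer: $- \frac{1128655}{6} \approx -1.8811 \cdot 10^{5}$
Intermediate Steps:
$y{\left(o,L \right)} = 6$ ($y{\left(o,L \right)} = 2 - -4 = 2 + 4 = 6$)
$f{\left(K,x \right)} = - \frac{3}{K}$
$Z{\left(W \right)} = 6$
$\left(203 \cdot 160 + f{\left(18,8 \right)}\right) + \left(Z{\left(-411 \right)} - 220595\right) = \left(203 \cdot 160 - \frac{3}{18}\right) + \left(6 - 220595\right) = \left(32480 - \frac{1}{6}\right) - 220589 = \frac{194879}{6} - 220589 = - \frac{1128655}{6}$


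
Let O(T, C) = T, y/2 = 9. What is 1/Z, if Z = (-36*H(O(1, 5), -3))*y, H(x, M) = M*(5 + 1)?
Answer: 1/11664 ≈ 8.5734e-5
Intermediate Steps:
y = 18 (y = 2*9 = 18)
H(x, M) = 6*M (H(x, M) = M*6 = 6*M)
Z = 11664 (Z = -216*(-3)*18 = -36*(-18)*18 = 648*18 = 11664)
1/Z = 1/11664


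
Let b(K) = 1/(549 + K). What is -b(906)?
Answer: -1/1455 ≈ -0.00068729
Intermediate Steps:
-b(906) = -1/(549 + 906) = -1/1455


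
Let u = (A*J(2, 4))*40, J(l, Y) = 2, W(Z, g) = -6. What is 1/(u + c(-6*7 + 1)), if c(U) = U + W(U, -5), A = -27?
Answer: -1/2207 ≈ -0.00045310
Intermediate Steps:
u = -2160 (u = -27*2*40 = -54*40 = -2160)
c(U) = -6 + U (c(U) = U - 6 = -6 + U)
1/(u + c(-6*7 + 1)) = 1/(-2160 + (-6 + (-6*7 + 1))) = 1/(-2160 + (-6 + (-42 + 1))) = 1/(-2160 + (-6 - 41)) = 1/(-2160 - 47) = 1/(-2207) = -1/2207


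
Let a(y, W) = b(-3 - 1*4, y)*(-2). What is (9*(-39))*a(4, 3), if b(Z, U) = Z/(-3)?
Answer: 1638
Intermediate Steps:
b(Z, U) = -Z/3 (b(Z, U) = Z*(-⅓) = -Z/3)
a(y, W) = -14/3 (a(y, W) = -(-3 - 1*4)/3*(-2) = -(-3 - 4)/3*(-2) = -⅓*(-7)*(-2) = (7/3)*(-2) = -14/3)
(9*(-39))*a(4, 3) = (9*(-39))*(-14/3) = -351*(-14/3) = 1638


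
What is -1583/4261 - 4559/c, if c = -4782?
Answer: 11855993/20376102 ≈ 0.58186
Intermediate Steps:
-1583/4261 - 4559/c = -1583/4261 - 4559/(-4782) = -1583*1/4261 - 4559*(-1/4782) = -1583/4261 + 4559/4782 = 11855993/20376102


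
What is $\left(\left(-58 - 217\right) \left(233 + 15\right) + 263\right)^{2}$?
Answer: $4615435969$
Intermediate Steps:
$\left(\left(-58 - 217\right) \left(233 + 15\right) + 263\right)^{2} = \left(\left(-275\right) 248 + 263\right)^{2} = \left(-68200 + 263\right)^{2} = \left(-67937\right)^{2} = 4615435969$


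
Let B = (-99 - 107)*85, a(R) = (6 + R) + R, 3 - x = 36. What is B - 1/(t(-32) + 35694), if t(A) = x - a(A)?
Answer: -625439691/35719 ≈ -17510.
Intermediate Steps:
x = -33 (x = 3 - 1*36 = 3 - 36 = -33)
a(R) = 6 + 2*R
B = -17510 (B = -206*85 = -17510)
t(A) = -39 - 2*A (t(A) = -33 - (6 + 2*A) = -33 + (-6 - 2*A) = -39 - 2*A)
B - 1/(t(-32) + 35694) = -17510 - 1/((-39 - 2*(-32)) + 35694) = -17510 - 1/((-39 + 64) + 35694) = -17510 - 1/(25 + 35694) = -17510 - 1/35719 = -625439691/35719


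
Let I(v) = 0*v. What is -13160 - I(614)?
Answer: -13160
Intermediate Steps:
I(v) = 0
-13160 - I(614) = -13160 - 1*0 = -13160 + 0 = -13160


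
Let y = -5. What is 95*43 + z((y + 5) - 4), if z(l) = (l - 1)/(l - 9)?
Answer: 53110/13 ≈ 4085.4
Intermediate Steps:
z(l) = (-1 + l)/(-9 + l)
95*43 + z((y + 5) - 4) = 95*43 + (-1 + ((-5 + 5) - 4))/(-9 + ((-5 + 5) - 4)) = 4085 + (-1 + (0 - 4))/(-9 + (0 - 4)) = 4085 + (-1 - 4)/(-9 - 4) = 4085 - 5/(-13) = 4085 - 1/13*(-5) = 4085 + 5/13 = 53110/13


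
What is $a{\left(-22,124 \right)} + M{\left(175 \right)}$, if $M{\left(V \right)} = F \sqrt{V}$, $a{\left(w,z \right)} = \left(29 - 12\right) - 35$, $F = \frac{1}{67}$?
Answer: $-18 + \frac{5 \sqrt{7}}{67} \approx -17.803$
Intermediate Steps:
$F = \frac{1}{67} \approx 0.014925$
$a{\left(w,z \right)} = -18$ ($a{\left(w,z \right)} = \left(29 - 12\right) - 35 = 17 - 35 = -18$)
$M{\left(V \right)} = \frac{\sqrt{V}}{67}$
$a{\left(-22,124 \right)} + M{\left(175 \right)} = -18 + \frac{\sqrt{175}}{67} = -18 + \frac{5 \sqrt{7}}{67}$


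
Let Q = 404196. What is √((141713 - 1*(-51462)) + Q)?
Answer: √597371 ≈ 772.90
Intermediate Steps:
√((141713 - 1*(-51462)) + Q) = √((141713 - 1*(-51462)) + 404196) = √((141713 + 51462) + 404196) = √(193175 + 404196) = √597371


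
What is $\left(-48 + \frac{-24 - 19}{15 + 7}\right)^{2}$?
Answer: $\frac{1207801}{484} \approx 2495.5$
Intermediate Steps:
$\left(-48 + \frac{-24 - 19}{15 + 7}\right)^{2} = \left(-48 - \frac{43}{22}\right)^{2} = \left(- \frac{1099}{22}\right)^{2} = \frac{1207801}{484}$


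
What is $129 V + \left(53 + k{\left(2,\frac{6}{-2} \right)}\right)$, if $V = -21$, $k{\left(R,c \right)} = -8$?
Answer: $-2664$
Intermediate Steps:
$129 V + \left(53 + k{\left(2,\frac{6}{-2} \right)}\right) = 129 \left(-21\right) + \left(53 - 8\right) = -2709 + 45 = -2664$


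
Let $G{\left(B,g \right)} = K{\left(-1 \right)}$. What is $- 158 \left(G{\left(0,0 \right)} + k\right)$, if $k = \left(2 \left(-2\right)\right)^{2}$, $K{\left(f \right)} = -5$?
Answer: $-1738$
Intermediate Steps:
$G{\left(B,g \right)} = -5$
$k = 16$ ($k = \left(-4\right)^{2} = 16$)
$- 158 \left(G{\left(0,0 \right)} + k\right) = - 158 \left(-5 + 16\right) = \left(-158\right) 11 = -1738$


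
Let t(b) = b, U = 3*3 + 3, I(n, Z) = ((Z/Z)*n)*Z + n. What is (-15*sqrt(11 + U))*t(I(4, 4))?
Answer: -300*sqrt(23) ≈ -1438.8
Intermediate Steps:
I(n, Z) = n + Z*n (I(n, Z) = (1*n)*Z + n = n*Z + n = Z*n + n = n + Z*n)
U = 12 (U = 9 + 3 = 12)
(-15*sqrt(11 + U))*t(I(4, 4)) = (-15*sqrt(11 + 12))*(4*(1 + 4)) = (-15*sqrt(23))*(4*5) = -15*sqrt(23)*20 = -300*sqrt(23)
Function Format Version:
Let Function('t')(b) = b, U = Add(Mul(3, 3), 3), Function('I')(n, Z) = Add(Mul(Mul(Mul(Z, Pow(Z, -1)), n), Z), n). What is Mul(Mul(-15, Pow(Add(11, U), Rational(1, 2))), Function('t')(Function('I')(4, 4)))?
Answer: Mul(-300, Pow(23, Rational(1, 2))) ≈ -1438.8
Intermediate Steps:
Function('I')(n, Z) = Add(n, Mul(Z, n)) (Function('I')(n, Z) = Add(Mul(Mul(1, n), Z), n) = Add(Mul(n, Z), n) = Add(Mul(Z, n), n) = Add(n, Mul(Z, n)))
U = 12 (U = Add(9, 3) = 12)
Mul(Mul(-15, Pow(Add(11, U), Rational(1, 2))), Function('t')(Function('I')(4, 4))) = Mul(Mul(-15, Pow(Add(11, 12), Rational(1, 2))), Mul(4, Add(1, 4))) = Mul(Mul(-15, Pow(23, Rational(1, 2))), Mul(4, 5)) = Mul(Mul(-15, Pow(23, Rational(1, 2))), 20) = Mul(-300, Pow(23, Rational(1, 2)))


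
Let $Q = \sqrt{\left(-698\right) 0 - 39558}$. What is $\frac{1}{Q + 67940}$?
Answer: $\frac{33970}{2307941579} - \frac{i \sqrt{39558}}{4615883158} \approx 1.4719 \cdot 10^{-5} - 4.3089 \cdot 10^{-8} i$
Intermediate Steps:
$Q = i \sqrt{39558}$ ($Q = \sqrt{0 - 39558} = \sqrt{-39558} = i \sqrt{39558} \approx 198.89 i$)
$\frac{1}{Q + 67940} = \frac{1}{i \sqrt{39558} + 67940} = \frac{1}{67940 + i \sqrt{39558}}$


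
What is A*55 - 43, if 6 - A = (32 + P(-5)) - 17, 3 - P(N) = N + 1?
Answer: -923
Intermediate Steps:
P(N) = 2 - N (P(N) = 3 - (N + 1) = 3 - (1 + N) = 3 + (-1 - N) = 2 - N)
A = -16 (A = 6 - ((32 + (2 - 1*(-5))) - 17) = 6 - ((32 + (2 + 5)) - 17) = 6 - ((32 + 7) - 17) = 6 - (39 - 17) = 6 - 1*22 = 6 - 22 = -16)
A*55 - 43 = -16*55 - 43 = -880 - 43 = -923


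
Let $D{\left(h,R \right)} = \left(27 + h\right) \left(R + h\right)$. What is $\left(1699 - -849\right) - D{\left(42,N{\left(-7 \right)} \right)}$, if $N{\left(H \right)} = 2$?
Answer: $-488$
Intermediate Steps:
$\left(1699 - -849\right) - D{\left(42,N{\left(-7 \right)} \right)} = \left(1699 - -849\right) - \left(42^{2} + 27 \cdot 2 + 27 \cdot 42 + 2 \cdot 42\right) = \left(1699 + 849\right) - \left(1764 + 54 + 1134 + 84\right) = 2548 - 3036 = -488$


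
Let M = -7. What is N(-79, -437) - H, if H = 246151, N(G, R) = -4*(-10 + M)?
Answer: -246083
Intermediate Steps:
N(G, R) = 68 (N(G, R) = -4*(-10 - 7) = -4*(-17) = 68)
N(-79, -437) - H = 68 - 1*246151 = 68 - 246151 = -246083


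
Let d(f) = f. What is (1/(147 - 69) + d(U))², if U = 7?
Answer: 299209/6084 ≈ 49.180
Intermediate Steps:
(1/(147 - 69) + d(U))² = (1/(147 - 69) + 7)² = (1/78 + 7)² = (547/78)² = 299209/6084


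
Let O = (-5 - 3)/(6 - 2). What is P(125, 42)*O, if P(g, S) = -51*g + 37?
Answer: 12676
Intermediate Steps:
P(g, S) = 37 - 51*g
O = -2 (O = -8/4 = -8*¼ = -2)
P(125, 42)*O = (37 - 51*125)*(-2) = (37 - 6375)*(-2) = -6338*(-2) = 12676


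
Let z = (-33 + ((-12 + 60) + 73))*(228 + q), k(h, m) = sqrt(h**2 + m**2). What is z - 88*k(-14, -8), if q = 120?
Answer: 30624 - 176*sqrt(65) ≈ 29205.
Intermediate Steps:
z = 30624 (z = (-33 + ((-12 + 60) + 73))*(228 + 120) = (-33 + (48 + 73))*348 = (-33 + 121)*348 = 88*348 = 30624)
z - 88*k(-14, -8) = 30624 - 88*sqrt((-14)**2 + (-8)**2) = 30624 - 88*sqrt(196 + 64) = 30624 - 176*sqrt(65)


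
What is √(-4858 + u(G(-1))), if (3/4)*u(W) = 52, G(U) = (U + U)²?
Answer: I*√43098/3 ≈ 69.2*I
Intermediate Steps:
G(U) = 4*U² (G(U) = (2*U)² = 4*U²)
u(W) = 208/3 (u(W) = (4/3)*52 = 208/3)
√(-4858 + u(G(-1))) = √(-4858 + 208/3) = √(-14366/3) = I*√43098/3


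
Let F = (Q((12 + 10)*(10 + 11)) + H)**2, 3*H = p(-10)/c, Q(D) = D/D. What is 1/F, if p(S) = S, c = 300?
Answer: 8100/7921 ≈ 1.0226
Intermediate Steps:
Q(D) = 1
H = -1/90 (H = (-10/300)/3 = (-10*1/300)/3 = (1/3)*(-1/30) = -1/90 ≈ -0.011111)
F = 7921/8100 (F = (1 - 1/90)**2 = (89/90)**2 = 7921/8100 ≈ 0.97790)
1/F = 1/(7921/8100) = 8100/7921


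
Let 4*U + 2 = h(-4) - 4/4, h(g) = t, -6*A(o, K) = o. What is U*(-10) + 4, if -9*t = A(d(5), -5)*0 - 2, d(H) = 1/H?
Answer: 197/18 ≈ 10.944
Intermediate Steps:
A(o, K) = -o/6
t = 2/9 (t = -(-1/6/5*0 - 2)/9 = -(-1/6*1/5*0 - 2)/9 = -(-1/30*0 - 2)/9 = -(0 - 2)/9 = -1/9*(-2) = 2/9 ≈ 0.22222)
h(g) = 2/9
U = -25/36 (U = -1/2 + (2/9 - 4/4)/4 = -1/2 + (2/9 - 4*1/4)/4 = -1/2 + (2/9 - 1)/4 = -1/2 + (1/4)*(-7/9) = -1/2 - 7/36 = -25/36 ≈ -0.69444)
U*(-10) + 4 = -25/36*(-10) + 4 = 125/18 + 4 = 197/18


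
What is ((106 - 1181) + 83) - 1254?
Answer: -2246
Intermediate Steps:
((106 - 1181) + 83) - 1254 = (-1075 + 83) - 1254 = -992 - 1254 = -2246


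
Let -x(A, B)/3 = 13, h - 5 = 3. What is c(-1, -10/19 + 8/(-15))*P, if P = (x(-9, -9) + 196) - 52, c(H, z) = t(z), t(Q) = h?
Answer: 840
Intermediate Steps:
h = 8 (h = 5 + 3 = 8)
x(A, B) = -39 (x(A, B) = -3*13 = -39)
t(Q) = 8
c(H, z) = 8
P = 105 (P = (-39 + 196) - 52 = 157 - 52 = 105)
c(-1, -10/19 + 8/(-15))*P = 8*105 = 840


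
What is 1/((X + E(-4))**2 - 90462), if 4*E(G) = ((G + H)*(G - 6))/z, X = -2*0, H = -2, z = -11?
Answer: -121/10945677 ≈ -1.1055e-5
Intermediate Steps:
X = 0
E(G) = -(-6 + G)*(-2 + G)/44 (E(G) = (((G - 2)*(G - 6))/(-11))/4 = (((-2 + G)*(-6 + G))*(-1/11))/4 = (((-6 + G)*(-2 + G))*(-1/11))/4 = (-(-6 + G)*(-2 + G)/11)/4 = -(-6 + G)*(-2 + G)/44)
1/((X + E(-4))**2 - 90462) = 1/((0 + (-3/11 - 1/44*(-4)**2 + (2/11)*(-4)))**2 - 90462) = 1/((0 + (-3/11 - 1/44*16 - 8/11))**2 - 90462) = 1/((0 + (-3/11 - 4/11 - 8/11))**2 - 90462) = 1/((0 - 15/11)**2 - 90462) = 1/((-15/11)**2 - 90462) = 1/(225/121 - 90462) = 1/(-10945677/121) = -121/10945677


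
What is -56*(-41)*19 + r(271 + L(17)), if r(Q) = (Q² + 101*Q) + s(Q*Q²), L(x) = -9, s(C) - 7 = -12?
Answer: 138725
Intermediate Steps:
s(C) = -5 (s(C) = 7 - 12 = -5)
r(Q) = -5 + Q² + 101*Q (r(Q) = (Q² + 101*Q) - 5 = -5 + Q² + 101*Q)
-56*(-41)*19 + r(271 + L(17)) = -56*(-41)*19 + (-5 + (271 - 9)² + 101*(271 - 9)) = 2296*19 + (-5 + 262² + 101*262) = 43624 + (-5 + 68644 + 26462) = 43624 + 95101 = 138725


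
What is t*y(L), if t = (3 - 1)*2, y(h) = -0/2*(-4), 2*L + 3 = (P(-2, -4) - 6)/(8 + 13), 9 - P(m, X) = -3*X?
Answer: 0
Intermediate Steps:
P(m, X) = 9 + 3*X (P(m, X) = 9 - (-3)*X = 9 + 3*X)
L = -12/7 (L = -3/2 + (((9 + 3*(-4)) - 6)/(8 + 13))/2 = -3/2 + (((9 - 12) - 6)/21)/2 = -3/2 + ((-3 - 6)*(1/21))/2 = -3/2 + (-9*1/21)/2 = -3/2 + (½)*(-3/7) = -3/2 - 3/14 = -12/7 ≈ -1.7143)
y(h) = 0 (y(h) = -0/2*(-4) = -4*0*(-4) = 0*(-4) = 0)
t = 4 (t = 2*2 = 4)
t*y(L) = 4*0 = 0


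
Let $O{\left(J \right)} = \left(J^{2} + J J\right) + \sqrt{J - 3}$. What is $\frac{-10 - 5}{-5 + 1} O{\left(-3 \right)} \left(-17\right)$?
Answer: $- \frac{2295}{2} - \frac{255 i \sqrt{6}}{4} \approx -1147.5 - 156.16 i$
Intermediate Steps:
$O{\left(J \right)} = \sqrt{-3 + J} + 2 J^{2}$ ($O{\left(J \right)} = \left(J^{2} + J^{2}\right) + \sqrt{-3 + J} = 2 J^{2} + \sqrt{-3 + J} = \sqrt{-3 + J} + 2 J^{2}$)
$\frac{-10 - 5}{-5 + 1} O{\left(-3 \right)} \left(-17\right) = \frac{-10 - 5}{-5 + 1} \left(\sqrt{-3 - 3} + 2 \left(-3\right)^{2}\right) \left(-17\right) = - \frac{15}{-4} \left(\sqrt{-6} + 2 \cdot 9\right) \left(-17\right) = \left(-15\right) \left(- \frac{1}{4}\right) \left(i \sqrt{6} + 18\right) \left(-17\right) = \frac{15 \left(18 + i \sqrt{6}\right)}{4} \left(-17\right) = \left(\frac{135}{2} + \frac{15 i \sqrt{6}}{4}\right) \left(-17\right) = - \frac{2295}{2} - \frac{255 i \sqrt{6}}{4}$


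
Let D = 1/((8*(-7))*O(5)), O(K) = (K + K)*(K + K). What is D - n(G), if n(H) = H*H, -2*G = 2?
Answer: -5601/5600 ≈ -1.0002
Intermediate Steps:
G = -1 (G = -1/2*2 = -1)
O(K) = 4*K**2 (O(K) = (2*K)*(2*K) = 4*K**2)
n(H) = H**2
D = -1/5600 (D = 1/((8*(-7))*(4*5**2)) = 1/(-224*25) = 1/(-56*100) = 1/(-5600) = -1/5600 ≈ -0.00017857)
D - n(G) = -1/5600 - 1*(-1)**2 = -1/5600 - 1*1 = -1/5600 - 1 = -5601/5600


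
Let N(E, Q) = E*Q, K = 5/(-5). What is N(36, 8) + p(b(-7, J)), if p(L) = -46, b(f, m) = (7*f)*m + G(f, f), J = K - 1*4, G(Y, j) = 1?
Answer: 242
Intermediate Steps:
K = -1 (K = 5*(-⅕) = -1)
J = -5 (J = -1 - 1*4 = -1 - 4 = -5)
b(f, m) = 1 + 7*f*m (b(f, m) = (7*f)*m + 1 = 7*f*m + 1 = 1 + 7*f*m)
N(36, 8) + p(b(-7, J)) = 36*8 - 46 = 288 - 46 = 242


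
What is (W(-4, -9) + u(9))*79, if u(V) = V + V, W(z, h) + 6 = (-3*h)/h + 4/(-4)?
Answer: 632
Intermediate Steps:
W(z, h) = -10 (W(z, h) = -6 + ((-3*h)/h + 4/(-4)) = -6 + (-3 + 4*(-1/4)) = -6 + (-3 - 1) = -6 - 4 = -10)
u(V) = 2*V
(W(-4, -9) + u(9))*79 = (-10 + 2*9)*79 = (-10 + 18)*79 = 8*79 = 632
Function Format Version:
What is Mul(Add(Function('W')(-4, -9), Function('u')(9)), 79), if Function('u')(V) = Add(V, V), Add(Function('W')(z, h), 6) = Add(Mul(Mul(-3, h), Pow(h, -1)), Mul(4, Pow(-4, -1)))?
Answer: 632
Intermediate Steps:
Function('W')(z, h) = -10 (Function('W')(z, h) = Add(-6, Add(Mul(Mul(-3, h), Pow(h, -1)), Mul(4, Pow(-4, -1)))) = Add(-6, Add(-3, Mul(4, Rational(-1, 4)))) = Add(-6, Add(-3, -1)) = Add(-6, -4) = -10)
Function('u')(V) = Mul(2, V)
Mul(Add(Function('W')(-4, -9), Function('u')(9)), 79) = Mul(Add(-10, Mul(2, 9)), 79) = Mul(Add(-10, 18), 79) = Mul(8, 79) = 632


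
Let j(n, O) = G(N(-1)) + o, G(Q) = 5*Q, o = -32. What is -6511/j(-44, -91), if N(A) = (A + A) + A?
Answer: 6511/47 ≈ 138.53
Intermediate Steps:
N(A) = 3*A (N(A) = 2*A + A = 3*A)
j(n, O) = -47 (j(n, O) = 5*(3*(-1)) - 32 = 5*(-3) - 32 = -15 - 32 = -47)
-6511/j(-44, -91) = -6511/(-47) = -6511*(-1/47) = 6511/47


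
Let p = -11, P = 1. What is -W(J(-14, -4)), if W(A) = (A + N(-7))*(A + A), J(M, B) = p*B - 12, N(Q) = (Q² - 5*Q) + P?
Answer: -7488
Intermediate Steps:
N(Q) = 1 + Q² - 5*Q (N(Q) = (Q² - 5*Q) + 1 = 1 + Q² - 5*Q)
J(M, B) = -12 - 11*B (J(M, B) = -11*B - 12 = -12 - 11*B)
W(A) = 2*A*(85 + A) (W(A) = (A + (1 + (-7)² - 5*(-7)))*(A + A) = (A + (1 + 49 + 35))*(2*A) = (A + 85)*(2*A) = (85 + A)*(2*A) = 2*A*(85 + A))
-W(J(-14, -4)) = -2*(-12 - 11*(-4))*(85 + (-12 - 11*(-4))) = -2*(-12 + 44)*(85 + (-12 + 44)) = -2*32*(85 + 32) = -2*32*117 = -1*7488 = -7488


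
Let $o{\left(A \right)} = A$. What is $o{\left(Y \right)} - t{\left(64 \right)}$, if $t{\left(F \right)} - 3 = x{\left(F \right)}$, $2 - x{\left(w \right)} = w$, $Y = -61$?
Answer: $-2$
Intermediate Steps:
$x{\left(w \right)} = 2 - w$
$t{\left(F \right)} = 5 - F$ ($t{\left(F \right)} = 3 - \left(-2 + F\right) = 5 - F$)
$o{\left(Y \right)} - t{\left(64 \right)} = -61 - \left(5 - 64\right) = -61 - -59 = -61 + 59 = -2$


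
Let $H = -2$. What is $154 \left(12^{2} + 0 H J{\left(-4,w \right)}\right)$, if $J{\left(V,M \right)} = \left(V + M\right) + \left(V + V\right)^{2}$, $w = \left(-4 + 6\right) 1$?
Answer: $22176$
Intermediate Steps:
$w = 2$ ($w = 2 \cdot 1 = 2$)
$J{\left(V,M \right)} = M + V + 4 V^{2}$ ($J{\left(V,M \right)} = \left(M + V\right) + \left(2 V\right)^{2} = \left(M + V\right) + 4 V^{2} = M + V + 4 V^{2}$)
$154 \left(12^{2} + 0 H J{\left(-4,w \right)}\right) = 154 \left(12^{2} + 0 \left(-2\right) \left(2 - 4 + 4 \left(-4\right)^{2}\right)\right) = 154 \left(144 + 0 \left(2 - 4 + 4 \cdot 16\right)\right) = 154 \left(144 + 0 \left(2 - 4 + 64\right)\right) = 154 \left(144 + 0 \cdot 62\right) = 154 \left(144 + 0\right) = 154 \cdot 144 = 22176$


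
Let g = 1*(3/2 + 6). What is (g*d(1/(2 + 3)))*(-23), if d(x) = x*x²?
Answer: -69/50 ≈ -1.3800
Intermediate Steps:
d(x) = x³
g = 15/2 (g = 1*(3*(½) + 6) = 1*(3/2 + 6) = 1*(15/2) = 15/2 ≈ 7.5000)
(g*d(1/(2 + 3)))*(-23) = (15*(1/(2 + 3))³/2)*(-23) = (15*(1/5)³/2)*(-23) = (15*(⅕)³/2)*(-23) = ((15/2)*(1/125))*(-23) = (3/50)*(-23) = -69/50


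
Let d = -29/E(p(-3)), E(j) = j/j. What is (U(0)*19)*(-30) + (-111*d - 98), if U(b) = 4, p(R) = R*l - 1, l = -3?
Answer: 841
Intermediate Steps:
p(R) = -1 - 3*R (p(R) = R*(-3) - 1 = -3*R - 1 = -1 - 3*R)
E(j) = 1
d = -29 (d = -29/1 = -29*1 = -29)
(U(0)*19)*(-30) + (-111*d - 98) = (4*19)*(-30) + (-111*(-29) - 98) = 76*(-30) + (3219 - 98) = -2280 + 3121 = 841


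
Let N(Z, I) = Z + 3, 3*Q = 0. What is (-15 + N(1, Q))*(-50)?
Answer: 550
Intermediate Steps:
Q = 0 (Q = (1/3)*0 = 0)
N(Z, I) = 3 + Z
(-15 + N(1, Q))*(-50) = (-15 + (3 + 1))*(-50) = (-15 + 4)*(-50) = -11*(-50) = 550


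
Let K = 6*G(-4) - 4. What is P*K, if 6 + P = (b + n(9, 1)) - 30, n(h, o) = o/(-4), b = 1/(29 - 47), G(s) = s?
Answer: 9149/9 ≈ 1016.6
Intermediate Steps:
b = -1/18 (b = 1/(-18) = -1/18 ≈ -0.055556)
n(h, o) = -o/4 (n(h, o) = o*(-¼) = -o/4)
K = -28 (K = 6*(-4) - 4 = -24 - 4 = -28)
P = -1307/36 (P = -6 + ((-1/18 - ¼*1) - 30) = -6 + ((-1/18 - ¼) - 30) = -6 + (-11/36 - 30) = -6 - 1091/36 = -1307/36 ≈ -36.306)
P*K = -1307/36*(-28) = 9149/9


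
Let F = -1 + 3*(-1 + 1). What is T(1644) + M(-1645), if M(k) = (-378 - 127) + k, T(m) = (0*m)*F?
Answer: -2150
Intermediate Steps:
F = -1 (F = -1 + 3*0 = -1 + 0 = -1)
T(m) = 0 (T(m) = (0*m)*(-1) = 0*(-1) = 0)
M(k) = -505 + k
T(1644) + M(-1645) = 0 + (-505 - 1645) = 0 - 2150 = -2150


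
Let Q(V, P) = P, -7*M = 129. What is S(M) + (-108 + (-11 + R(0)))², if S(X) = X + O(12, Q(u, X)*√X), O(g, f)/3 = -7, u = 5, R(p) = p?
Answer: 98851/7 ≈ 14122.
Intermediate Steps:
M = -129/7 (M = -⅐*129 = -129/7 ≈ -18.429)
O(g, f) = -21 (O(g, f) = 3*(-7) = -21)
S(X) = -21 + X (S(X) = X - 21 = -21 + X)
S(M) + (-108 + (-11 + R(0)))² = (-21 - 129/7) + (-108 + (-11 + 0))² = -276/7 + (-108 - 11)² = -276/7 + (-119)² = -276/7 + 14161 = 98851/7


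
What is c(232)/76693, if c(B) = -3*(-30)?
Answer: 90/76693 ≈ 0.0011735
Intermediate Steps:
c(B) = 90
c(232)/76693 = 90/76693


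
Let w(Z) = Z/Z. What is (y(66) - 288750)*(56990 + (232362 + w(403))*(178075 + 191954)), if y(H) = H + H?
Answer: -24815694712105506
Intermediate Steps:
y(H) = 2*H
w(Z) = 1
(y(66) - 288750)*(56990 + (232362 + w(403))*(178075 + 191954)) = (2*66 - 288750)*(56990 + (232362 + 1)*(178075 + 191954)) = (132 - 288750)*(56990 + 232363*370029) = -288618*(56990 + 85981048527) = -288618*85981105517 = -24815694712105506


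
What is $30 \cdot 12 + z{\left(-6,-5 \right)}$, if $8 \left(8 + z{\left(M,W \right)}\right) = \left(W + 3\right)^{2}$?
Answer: $\frac{705}{2} \approx 352.5$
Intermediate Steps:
$z{\left(M,W \right)} = -8 + \frac{\left(3 + W\right)^{2}}{8}$ ($z{\left(M,W \right)} = -8 + \frac{\left(W + 3\right)^{2}}{8} = -8 + \frac{\left(3 + W\right)^{2}}{8}$)
$30 \cdot 12 + z{\left(-6,-5 \right)} = 30 \cdot 12 - \left(8 - \frac{\left(3 - 5\right)^{2}}{8}\right) = 360 - \left(8 - \frac{\left(-2\right)^{2}}{8}\right) = 360 + \left(-8 + \frac{1}{8} \cdot 4\right) = 360 + \left(-8 + \frac{1}{2}\right) = 360 - \frac{15}{2} = \frac{705}{2}$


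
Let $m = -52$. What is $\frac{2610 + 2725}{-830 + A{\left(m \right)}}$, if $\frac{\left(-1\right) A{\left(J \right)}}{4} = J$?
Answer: $- \frac{5335}{622} \approx -8.5772$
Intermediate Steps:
$A{\left(J \right)} = - 4 J$
$\frac{2610 + 2725}{-830 + A{\left(m \right)}} = \frac{2610 + 2725}{-830 - -208} = \frac{5335}{-830 + 208} = \frac{5335}{-622} = 5335 \left(- \frac{1}{622}\right) = - \frac{5335}{622}$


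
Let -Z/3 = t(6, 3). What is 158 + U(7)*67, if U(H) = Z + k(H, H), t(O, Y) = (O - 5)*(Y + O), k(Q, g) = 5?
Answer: -1316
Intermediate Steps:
t(O, Y) = (-5 + O)*(O + Y)
Z = -27 (Z = -3*(6² - 5*6 - 5*3 + 6*3) = -3*(36 - 30 - 15 + 18) = -3*9 = -27)
U(H) = -22 (U(H) = -27 + 5 = -22)
158 + U(7)*67 = 158 - 22*67 = 158 - 1474 = -1316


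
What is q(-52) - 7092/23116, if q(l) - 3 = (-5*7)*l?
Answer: 10533344/5779 ≈ 1822.7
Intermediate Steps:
q(l) = 3 - 35*l (q(l) = 3 + (-5*7)*l = 3 - 35*l)
q(-52) - 7092/23116 = (3 - 35*(-52)) - 7092/23116 = (3 + 1820) - 7092*1/23116 = 1823 - 1773/5779 = 10533344/5779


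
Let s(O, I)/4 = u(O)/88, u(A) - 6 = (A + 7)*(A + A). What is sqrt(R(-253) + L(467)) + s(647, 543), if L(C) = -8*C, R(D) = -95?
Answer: 423141/11 + I*sqrt(3831) ≈ 38467.0 + 61.895*I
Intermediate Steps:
u(A) = 6 + 2*A*(7 + A) (u(A) = 6 + (A + 7)*(A + A) = 6 + (7 + A)*(2*A) = 6 + 2*A*(7 + A))
s(O, I) = 3/11 + O**2/11 + 7*O/11 (s(O, I) = 4*((6 + 2*O**2 + 14*O)/88) = 4*((6 + 2*O**2 + 14*O)*(1/88)) = 4*(3/44 + O**2/44 + 7*O/44) = 3/11 + O**2/11 + 7*O/11)
sqrt(R(-253) + L(467)) + s(647, 543) = sqrt(-95 - 8*467) + (3/11 + (1/11)*647**2 + (7/11)*647) = sqrt(-95 - 3736) + (3/11 + (1/11)*418609 + 4529/11) = sqrt(-3831) + (3/11 + 418609/11 + 4529/11) = I*sqrt(3831) + 423141/11 = 423141/11 + I*sqrt(3831)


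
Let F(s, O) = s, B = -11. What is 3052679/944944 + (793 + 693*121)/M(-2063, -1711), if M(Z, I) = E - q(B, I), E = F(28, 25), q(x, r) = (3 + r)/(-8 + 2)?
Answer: -1542900173/4724720 ≈ -326.56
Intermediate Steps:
q(x, r) = -½ - r/6 (q(x, r) = (3 + r)/(-6) = (3 + r)*(-⅙) = -½ - r/6)
E = 28
M(Z, I) = 57/2 + I/6 (M(Z, I) = 28 - (-½ - I/6) = 28 + (½ + I/6) = 57/2 + I/6)
3052679/944944 + (793 + 693*121)/M(-2063, -1711) = 3052679/944944 + (793 + 693*121)/(57/2 + (⅙)*(-1711)) = 3052679*(1/944944) + (793 + 83853)/(57/2 - 1711/6) = 436097/134992 + 84646/(-770/3) = 436097/134992 + 84646*(-3/770) = 436097/134992 - 126969/385 = -1542900173/4724720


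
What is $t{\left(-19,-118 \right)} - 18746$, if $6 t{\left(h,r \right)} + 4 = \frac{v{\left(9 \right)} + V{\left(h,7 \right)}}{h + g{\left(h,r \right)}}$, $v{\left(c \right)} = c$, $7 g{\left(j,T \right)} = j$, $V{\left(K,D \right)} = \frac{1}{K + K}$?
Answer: $- \frac{216562289}{11552} \approx -18747.0$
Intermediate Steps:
$V{\left(K,D \right)} = \frac{1}{2 K}$
$g{\left(j,T \right)} = \frac{j}{7}$
$t{\left(h,r \right)} = - \frac{2}{3} + \frac{7 \left(9 + \frac{1}{2 h}\right)}{48 h}$ ($t{\left(h,r \right)} = - \frac{2}{3} + \frac{\left(9 + \frac{1}{2 h}\right) \frac{1}{h + \frac{h}{7}}}{6} = - \frac{2}{3} + \frac{\left(9 + \frac{1}{2 h}\right) \frac{1}{\frac{8}{7} h}}{6} = - \frac{2}{3} + \frac{\left(9 + \frac{1}{2 h}\right) \frac{7}{8 h}}{6} = - \frac{2}{3} + \frac{\frac{7}{8} \frac{1}{h} \left(9 + \frac{1}{2 h}\right)}{6} = - \frac{2}{3} + \frac{7 \left(9 + \frac{1}{2 h}\right)}{48 h}$)
$t{\left(-19,-118 \right)} - 18746 = \frac{7 - - 38 \left(-63 + 32 \left(-19\right)\right)}{96 \cdot 361} - 18746 = \frac{1}{96} \cdot \frac{1}{361} \left(7 - - 38 \left(-63 - 608\right)\right) - 18746 = \frac{1}{96} \cdot \frac{1}{361} \left(7 - \left(-38\right) \left(-671\right)\right) - 18746 = \frac{1}{96} \cdot \frac{1}{361} \left(7 - 25498\right) - 18746 = \frac{1}{96} \cdot \frac{1}{361} \left(-25491\right) - 18746 = - \frac{8497}{11552} - 18746 = - \frac{216562289}{11552}$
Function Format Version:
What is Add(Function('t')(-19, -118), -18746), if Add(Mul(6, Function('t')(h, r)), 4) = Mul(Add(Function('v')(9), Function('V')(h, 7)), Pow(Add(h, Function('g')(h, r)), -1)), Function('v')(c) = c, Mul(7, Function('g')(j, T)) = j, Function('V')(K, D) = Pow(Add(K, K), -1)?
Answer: Rational(-216562289, 11552) ≈ -18747.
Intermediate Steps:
Function('V')(K, D) = Mul(Rational(1, 2), Pow(K, -1)) (Function('V')(K, D) = Pow(Mul(2, K), -1) = Mul(Rational(1, 2), Pow(K, -1)))
Function('g')(j, T) = Mul(Rational(1, 7), j)
Function('t')(h, r) = Add(Rational(-2, 3), Mul(Rational(7, 48), Pow(h, -1), Add(9, Mul(Rational(1, 2), Pow(h, -1))))) (Function('t')(h, r) = Add(Rational(-2, 3), Mul(Rational(1, 6), Mul(Add(9, Mul(Rational(1, 2), Pow(h, -1))), Pow(Add(h, Mul(Rational(1, 7), h)), -1)))) = Add(Rational(-2, 3), Mul(Rational(1, 6), Mul(Add(9, Mul(Rational(1, 2), Pow(h, -1))), Pow(Mul(Rational(8, 7), h), -1)))) = Add(Rational(-2, 3), Mul(Rational(1, 6), Mul(Add(9, Mul(Rational(1, 2), Pow(h, -1))), Mul(Rational(7, 8), Pow(h, -1))))) = Add(Rational(-2, 3), Mul(Rational(1, 6), Mul(Rational(7, 8), Pow(h, -1), Add(9, Mul(Rational(1, 2), Pow(h, -1)))))) = Add(Rational(-2, 3), Mul(Rational(7, 48), Pow(h, -1), Add(9, Mul(Rational(1, 2), Pow(h, -1))))))
Add(Function('t')(-19, -118), -18746) = Add(Mul(Rational(1, 96), Pow(-19, -2), Add(7, Mul(-2, -19, Add(-63, Mul(32, -19))))), -18746) = Add(Mul(Rational(1, 96), Rational(1, 361), Add(7, Mul(-2, -19, Add(-63, -608)))), -18746) = Add(Mul(Rational(1, 96), Rational(1, 361), Add(7, Mul(-2, -19, -671))), -18746) = Add(Mul(Rational(1, 96), Rational(1, 361), Add(7, -25498)), -18746) = Add(Mul(Rational(1, 96), Rational(1, 361), -25491), -18746) = Add(Rational(-8497, 11552), -18746) = Rational(-216562289, 11552)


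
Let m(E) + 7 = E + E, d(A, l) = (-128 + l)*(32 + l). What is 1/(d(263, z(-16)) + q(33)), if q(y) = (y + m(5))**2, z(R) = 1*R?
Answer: -1/1008 ≈ -0.00099206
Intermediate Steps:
z(R) = R
m(E) = -7 + 2*E (m(E) = -7 + (E + E) = -7 + 2*E)
q(y) = (3 + y)**2 (q(y) = (y + (-7 + 2*5))**2 = (y + (-7 + 10))**2 = (y + 3)**2 = (3 + y)**2)
1/(d(263, z(-16)) + q(33)) = 1/((-4096 + (-16)**2 - 96*(-16)) + (3 + 33)**2) = 1/((-4096 + 256 + 1536) + 36**2) = 1/(-2304 + 1296) = 1/(-1008) = -1/1008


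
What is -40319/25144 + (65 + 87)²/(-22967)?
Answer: -215276207/82497464 ≈ -2.6095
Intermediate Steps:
-40319/25144 + (65 + 87)²/(-22967) = -40319*1/25144 + 152²*(-1/22967) = -40319/25144 + 23104*(-1/22967) = -40319/25144 - 23104/22967 = -215276207/82497464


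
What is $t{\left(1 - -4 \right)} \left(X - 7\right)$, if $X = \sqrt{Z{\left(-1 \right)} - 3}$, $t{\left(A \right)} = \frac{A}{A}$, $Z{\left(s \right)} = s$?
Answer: $-7 + 2 i \approx -7.0 + 2.0 i$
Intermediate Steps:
$t{\left(A \right)} = 1$
$X = 2 i$ ($X = \sqrt{-1 - 3} = \sqrt{-4} = 2 i \approx 2.0 i$)
$t{\left(1 - -4 \right)} \left(X - 7\right) = 1 \left(2 i - 7\right) = 1 \left(-7 + 2 i\right) = -7 + 2 i$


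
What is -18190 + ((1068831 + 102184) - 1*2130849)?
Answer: -978024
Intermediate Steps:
-18190 + ((1068831 + 102184) - 1*2130849) = -18190 + (1171015 - 2130849) = -18190 - 959834 = -978024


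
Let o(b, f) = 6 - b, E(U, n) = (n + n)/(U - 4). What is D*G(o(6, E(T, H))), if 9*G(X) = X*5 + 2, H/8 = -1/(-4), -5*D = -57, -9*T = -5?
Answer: 38/15 ≈ 2.5333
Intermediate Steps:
T = 5/9 (T = -1/9*(-5) = 5/9 ≈ 0.55556)
D = 57/5 (D = -1/5*(-57) = 57/5 ≈ 11.400)
H = 2 (H = 8*(-1/(-4)) = 8*(-1*(-1/4)) = 8*(1/4) = 2)
E(U, n) = 2*n/(-4 + U) (E(U, n) = (2*n)/(-4 + U) = 2*n/(-4 + U))
G(X) = 2/9 + 5*X/9 (G(X) = (X*5 + 2)/9 = (5*X + 2)/9 = (2 + 5*X)/9 = 2/9 + 5*X/9)
D*G(o(6, E(T, H))) = 57*(2/9 + 5*(6 - 1*6)/9)/5 = 57*(2/9 + 5*(6 - 6)/9)/5 = 57*(2/9 + (5/9)*0)/5 = 57*(2/9 + 0)/5 = (57/5)*(2/9) = 38/15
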